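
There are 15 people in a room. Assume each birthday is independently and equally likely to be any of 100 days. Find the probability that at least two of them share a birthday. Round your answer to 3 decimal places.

It's easier to compute the probability that all 15 are distinct.
P(all distinct) = 100/100 · 99/100 · ··· · 86/100 ≈ 0.331.
So the probability of at least one match is 1 − 0.331 = 0.669.

0.669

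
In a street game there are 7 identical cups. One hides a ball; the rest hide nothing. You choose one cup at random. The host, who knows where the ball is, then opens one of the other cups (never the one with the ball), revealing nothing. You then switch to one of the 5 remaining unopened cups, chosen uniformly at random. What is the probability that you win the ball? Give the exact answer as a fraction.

Your original cup holds the ball with probability 1/7, so the other 6 collectively hold it with probability 6/7.
The host can always find an empty cup to open, so this doesn't change that 6/7; it is now spread over the 5 remaining unopened cups.
P(win by switching) = (6/7) · (1/5) = 6/35.

6/35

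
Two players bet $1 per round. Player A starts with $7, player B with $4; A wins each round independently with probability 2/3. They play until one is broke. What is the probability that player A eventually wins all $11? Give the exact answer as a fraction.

Let r = q/p = (1/3)/(2/3) = 1/2. The recurrence P(i) = p·P(i+1) + q·P(i−1) with P(0)=0, P(11)=1 gives P(i) = (1 − r^i)/(1 − r^11).
P(7) = (1 − (1/2)^7) / (1 − (1/2)^11) = 2032/2047.

2032/2047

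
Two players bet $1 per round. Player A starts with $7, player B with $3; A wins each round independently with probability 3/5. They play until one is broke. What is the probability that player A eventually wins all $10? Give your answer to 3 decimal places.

0.958

Let r = q/p = (2/5)/(3/5) = 2/3. The recurrence P(i) = p·P(i+1) + q·P(i−1) with P(0)=0, P(10)=1 gives P(i) = (1 − r^i)/(1 − r^10).
P(7) = (1 − (2/3)^7) / (1 − (2/3)^10) = 55593/58025 ≈ 0.958.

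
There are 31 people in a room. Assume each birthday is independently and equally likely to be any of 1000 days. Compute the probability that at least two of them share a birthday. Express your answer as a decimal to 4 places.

0.3749

It's easier to compute the probability that all 31 are distinct.
P(all distinct) = 1000/1000 · 999/1000 · ··· · 970/1000 ≈ 0.6251.
So the probability of at least one match is 1 − 0.6251 = 0.3749.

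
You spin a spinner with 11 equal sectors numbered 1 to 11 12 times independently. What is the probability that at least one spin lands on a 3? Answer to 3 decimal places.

P(no spin lands on a 3) = (10/11)^12 ≈ 0.319.
P(at least one) = 1 − 0.319 = 0.681.

0.681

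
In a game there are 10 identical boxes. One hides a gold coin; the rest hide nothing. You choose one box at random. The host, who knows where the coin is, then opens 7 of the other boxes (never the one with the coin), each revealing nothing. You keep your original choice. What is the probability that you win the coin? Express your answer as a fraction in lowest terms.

1/10

The host can always open 7 empty boxes regardless of your choice, so the reveals give no information about your original box.
P(win by staying) = 1/10.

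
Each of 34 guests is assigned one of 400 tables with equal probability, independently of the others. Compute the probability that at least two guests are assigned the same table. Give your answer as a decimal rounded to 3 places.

It's easier to compute the probability that all 34 are distinct.
P(all distinct) = 400/400 · 399/400 · ··· · 367/400 ≈ 0.236.
So the probability of at least one match is 1 − 0.236 = 0.764.

0.764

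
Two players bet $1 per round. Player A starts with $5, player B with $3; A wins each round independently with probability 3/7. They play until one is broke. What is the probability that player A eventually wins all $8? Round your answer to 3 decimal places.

0.358

Let r = q/p = (4/7)/(3/7) = 4/3. The recurrence P(i) = p·P(i+1) + q·P(i−1) with P(0)=0, P(8)=1 gives P(i) = (1 − r^i)/(1 − r^8).
P(5) = (1 − (4/3)^5) / (1 − (4/3)^8) = 21087/58975 ≈ 0.358.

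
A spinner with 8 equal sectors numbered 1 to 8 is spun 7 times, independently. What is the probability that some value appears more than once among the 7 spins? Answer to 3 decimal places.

P(all 7 different) = 8/8 · 7/8 · ··· · 2/8 ≈ 0.019.
P(at least two equal) = 1 − 0.019 = 0.981.

0.981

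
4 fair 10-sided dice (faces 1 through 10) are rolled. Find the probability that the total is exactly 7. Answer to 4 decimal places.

0.0020

There are 10^4 = 10000 equally likely outcomes.
The number of ordered 4-tuples from {1,…,10} summing to 7 is 20.
P(sum = 7) = 20/10000 = 1/500 ≈ 0.0020.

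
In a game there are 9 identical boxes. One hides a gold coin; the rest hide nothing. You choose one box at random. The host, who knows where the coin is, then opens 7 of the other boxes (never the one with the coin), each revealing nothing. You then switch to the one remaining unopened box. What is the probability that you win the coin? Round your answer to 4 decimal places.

0.8889

Your original box holds the coin with probability 1/9, so the other 8 collectively hold it with probability 8/9.
The host can always find 7 empty boxes to open, so the reveals don't change that 8/9; it is now spread over the 1 remaining unopened box.
P(win by switching) = (8/9) · (1/1) = 8/9 ≈ 0.8889.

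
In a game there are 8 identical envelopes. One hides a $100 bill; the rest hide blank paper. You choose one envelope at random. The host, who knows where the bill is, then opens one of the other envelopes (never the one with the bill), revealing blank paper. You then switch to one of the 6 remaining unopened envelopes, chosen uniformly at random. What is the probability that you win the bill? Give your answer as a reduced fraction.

7/48

Your original envelope holds the bill with probability 1/8, so the other 7 collectively hold it with probability 7/8.
The host can always find an empty envelope to open, so this doesn't change that 7/8; it is now spread over the 6 remaining unopened envelopes.
P(win by switching) = (7/8) · (1/6) = 7/48.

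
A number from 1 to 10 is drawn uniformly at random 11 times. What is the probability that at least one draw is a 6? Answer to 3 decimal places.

P(no draw is a 6) = (9/10)^11 ≈ 0.314.
P(at least one) = 1 − 0.314 = 0.686.

0.686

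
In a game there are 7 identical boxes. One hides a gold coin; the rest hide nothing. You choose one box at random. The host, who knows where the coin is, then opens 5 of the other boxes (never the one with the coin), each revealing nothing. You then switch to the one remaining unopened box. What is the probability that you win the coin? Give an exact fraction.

Your original box holds the coin with probability 1/7, so the other 6 collectively hold it with probability 6/7.
The host can always find 5 empty boxes to open, so the reveals don't change that 6/7; it is now spread over the 1 remaining unopened box.
P(win by switching) = (6/7) · (1/1) = 6/7.

6/7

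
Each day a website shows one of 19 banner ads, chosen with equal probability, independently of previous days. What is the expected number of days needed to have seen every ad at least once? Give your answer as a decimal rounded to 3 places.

67.407

After i distinct types are collected, each trial gives a new one with probability (19−i)/19, so the expected wait for the next new type is 19/(19−i).
E = 19/19 + 19/18 + 19/17 + 19/16 + 19/15 + 19/14 + 19/13 + 19/12 + 19/11 + 19/10 + 19/9 + 19/8 + 19/7 + 19/6 + 19/5 + 19/4 + 19/3 + 19/2 + 19/1 = 275295799/4084080 ≈ 67.407.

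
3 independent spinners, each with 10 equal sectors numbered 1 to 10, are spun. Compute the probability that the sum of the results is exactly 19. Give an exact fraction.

69/1000

There are 10^3 = 1000 equally likely outcomes.
The number of ordered 3-tuples from {1,…,10} summing to 19 is 69.
P(sum = 19) = 69/1000.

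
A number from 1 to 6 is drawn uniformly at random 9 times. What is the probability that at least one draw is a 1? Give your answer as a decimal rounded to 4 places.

0.8062

P(no draw is a 1) = (5/6)^9 ≈ 0.1938.
P(at least one) = 1 − 0.1938 = 0.8062.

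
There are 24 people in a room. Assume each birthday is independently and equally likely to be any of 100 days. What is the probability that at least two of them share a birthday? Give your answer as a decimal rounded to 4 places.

0.9505

It's easier to compute the probability that all 24 are distinct.
P(all distinct) = 100/100 · 99/100 · ··· · 77/100 ≈ 0.0495.
So the probability of at least one match is 1 − 0.0495 = 0.9505.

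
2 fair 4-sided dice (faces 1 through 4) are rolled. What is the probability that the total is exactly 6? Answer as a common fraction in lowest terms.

There are 4^2 = 16 equally likely outcomes.
The number of ordered 2-tuples from {1,…,4} summing to 6 is 3.
P(sum = 6) = 3/16.

3/16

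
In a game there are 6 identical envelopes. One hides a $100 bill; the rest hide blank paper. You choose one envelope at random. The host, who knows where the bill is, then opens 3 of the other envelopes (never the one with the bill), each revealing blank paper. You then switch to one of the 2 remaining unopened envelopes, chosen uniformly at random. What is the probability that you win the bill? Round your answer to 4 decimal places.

0.4167

Your original envelope holds the bill with probability 1/6, so the other 5 collectively hold it with probability 5/6.
The host can always find 3 empty envelopes to open, so the reveals don't change that 5/6; it is now spread over the 2 remaining unopened envelopes.
P(win by switching) = (5/6) · (1/2) = 5/12 ≈ 0.4167.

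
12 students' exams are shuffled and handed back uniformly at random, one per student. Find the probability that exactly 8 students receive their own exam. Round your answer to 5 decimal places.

0.00001

Choose which 8 of the 12 are fixed: C(12,8) = 495 ways.
The remaining 4 must have no fixed point: D(4) = 9.
P = 495·9/479001600 = 1/107520 ≈ 0.00001.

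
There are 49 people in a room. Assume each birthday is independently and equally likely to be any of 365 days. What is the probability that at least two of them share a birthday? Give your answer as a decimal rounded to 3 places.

0.966

It's easier to compute the probability that all 49 are distinct.
P(all distinct) = 365/365 · 364/365 · ··· · 317/365 ≈ 0.034.
So the probability of at least one match is 1 − 0.034 = 0.966.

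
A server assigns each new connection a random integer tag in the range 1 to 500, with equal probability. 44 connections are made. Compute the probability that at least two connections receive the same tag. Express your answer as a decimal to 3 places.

0.858

It's easier to compute the probability that all 44 are distinct.
P(all distinct) = 500/500 · 499/500 · ··· · 457/500 ≈ 0.142.
So the probability of at least one match is 1 − 0.142 = 0.858.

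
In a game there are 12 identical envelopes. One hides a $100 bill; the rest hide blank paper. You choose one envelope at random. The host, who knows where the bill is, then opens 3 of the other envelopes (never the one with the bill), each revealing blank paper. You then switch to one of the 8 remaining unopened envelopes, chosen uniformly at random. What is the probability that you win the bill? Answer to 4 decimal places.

Your original envelope holds the bill with probability 1/12, so the other 11 collectively hold it with probability 11/12.
The host can always find 3 empty envelopes to open, so the reveals don't change that 11/12; it is now spread over the 8 remaining unopened envelopes.
P(win by switching) = (11/12) · (1/8) = 11/96 ≈ 0.1146.

0.1146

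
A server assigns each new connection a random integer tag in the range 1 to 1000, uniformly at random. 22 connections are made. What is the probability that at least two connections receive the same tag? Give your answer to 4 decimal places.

0.2076

It's easier to compute the probability that all 22 are distinct.
P(all distinct) = 1000/1000 · 999/1000 · ··· · 979/1000 ≈ 0.7924.
So the probability of at least one match is 1 − 0.7924 = 0.2076.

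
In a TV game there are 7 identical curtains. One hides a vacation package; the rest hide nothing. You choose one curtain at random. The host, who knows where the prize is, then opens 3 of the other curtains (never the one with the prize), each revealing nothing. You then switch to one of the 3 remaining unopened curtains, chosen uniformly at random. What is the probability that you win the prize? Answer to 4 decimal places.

Your original curtain holds the prize with probability 1/7, so the other 6 collectively hold it with probability 6/7.
The host can always find 3 empty curtains to open, so the reveals don't change that 6/7; it is now spread over the 3 remaining unopened curtains.
P(win by switching) = (6/7) · (1/3) = 2/7 ≈ 0.2857.

0.2857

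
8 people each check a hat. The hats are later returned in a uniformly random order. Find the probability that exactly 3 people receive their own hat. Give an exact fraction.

11/180

Choose which 3 of the 8 are fixed: C(8,3) = 56 ways.
The remaining 5 must have no fixed point: D(5) = 44.
P = 56·44/40320 = 11/180.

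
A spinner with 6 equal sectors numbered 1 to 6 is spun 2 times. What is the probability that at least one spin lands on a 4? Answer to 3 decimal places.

0.306

P(no spin lands on a 4) = (5/6)^2 ≈ 0.694.
P(at least one) = 1 − 0.694 = 0.306.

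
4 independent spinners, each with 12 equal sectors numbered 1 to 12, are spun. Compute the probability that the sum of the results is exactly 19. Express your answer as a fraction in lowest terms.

There are 12^4 = 20736 equally likely outcomes.
The number of ordered 4-tuples from {1,…,12} summing to 19 is 736.
P(sum = 19) = 736/20736 = 23/648.

23/648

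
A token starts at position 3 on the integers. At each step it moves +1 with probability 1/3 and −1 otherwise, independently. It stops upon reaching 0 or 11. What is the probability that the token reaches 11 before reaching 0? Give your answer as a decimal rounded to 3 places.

Let r = q/p = (2/3)/(1/3) = 2. The recurrence P(i) = p·P(i+1) + q·P(i−1) with P(0)=0, P(11)=1 gives P(i) = (1 − r^i)/(1 − r^11).
P(3) = (1 − (2)^3) / (1 − (2)^11) = 7/2047 ≈ 0.003.

0.003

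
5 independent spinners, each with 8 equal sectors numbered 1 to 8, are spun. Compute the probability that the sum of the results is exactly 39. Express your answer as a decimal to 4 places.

0.0002

There are 8^5 = 32768 equally likely outcomes.
The number of ordered 5-tuples from {1,…,8} summing to 39 is 5.
P(sum = 39) = 5/32768 ≈ 0.0002.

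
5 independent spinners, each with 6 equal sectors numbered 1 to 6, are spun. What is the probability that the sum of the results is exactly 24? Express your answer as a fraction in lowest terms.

There are 6^5 = 7776 equally likely outcomes.
The number of ordered 5-tuples from {1,…,6} summing to 24 is 205.
P(sum = 24) = 205/7776.

205/7776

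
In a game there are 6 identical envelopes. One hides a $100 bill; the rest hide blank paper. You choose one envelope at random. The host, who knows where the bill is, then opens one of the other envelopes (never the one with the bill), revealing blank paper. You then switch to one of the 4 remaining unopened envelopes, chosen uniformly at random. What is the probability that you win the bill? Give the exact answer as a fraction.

5/24

Your original envelope holds the bill with probability 1/6, so the other 5 collectively hold it with probability 5/6.
The host can always find an empty envelope to open, so this doesn't change that 5/6; it is now spread over the 4 remaining unopened envelopes.
P(win by switching) = (5/6) · (1/4) = 5/24.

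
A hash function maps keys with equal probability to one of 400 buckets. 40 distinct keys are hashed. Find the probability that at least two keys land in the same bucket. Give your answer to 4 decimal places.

0.8670

It's easier to compute the probability that all 40 are distinct.
P(all distinct) = 400/400 · 399/400 · ··· · 361/400 ≈ 0.1330.
So the probability of at least one match is 1 − 0.1330 = 0.8670.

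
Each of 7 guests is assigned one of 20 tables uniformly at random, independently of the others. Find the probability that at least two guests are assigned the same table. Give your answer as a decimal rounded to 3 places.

It's easier to compute the probability that all 7 are distinct.
P(all distinct) = 20/20 · 19/20 · ··· · 14/20 ≈ 0.305.
So the probability of at least one match is 1 − 0.305 = 0.695.

0.695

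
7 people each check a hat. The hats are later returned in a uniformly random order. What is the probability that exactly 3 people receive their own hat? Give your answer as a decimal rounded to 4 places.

Choose which 3 of the 7 are fixed: C(7,3) = 35 ways.
The remaining 4 must have no fixed point: D(4) = 9.
P = 35·9/5040 = 1/16 ≈ 0.0625.

0.0625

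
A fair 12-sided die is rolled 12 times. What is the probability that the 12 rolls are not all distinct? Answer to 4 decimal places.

P(all 12 different) = 12/12 · 11/12 · ··· · 1/12 ≈ 0.0001.
P(at least two equal) = 1 − 0.0001 = 0.9999.

0.9999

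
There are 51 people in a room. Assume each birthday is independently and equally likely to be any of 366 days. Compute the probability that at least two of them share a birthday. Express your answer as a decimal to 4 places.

0.9742

It's easier to compute the probability that all 51 are distinct.
P(all distinct) = 366/366 · 365/366 · ··· · 316/366 ≈ 0.0258.
So the probability of at least one match is 1 − 0.0258 = 0.9742.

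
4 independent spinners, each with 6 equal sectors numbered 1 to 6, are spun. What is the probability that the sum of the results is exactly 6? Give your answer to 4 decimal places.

0.0077

There are 6^4 = 1296 equally likely outcomes.
The number of ordered 4-tuples from {1,…,6} summing to 6 is 10.
P(sum = 6) = 10/1296 = 5/648 ≈ 0.0077.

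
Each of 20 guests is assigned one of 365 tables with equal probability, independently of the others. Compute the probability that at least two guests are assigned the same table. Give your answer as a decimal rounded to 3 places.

It's easier to compute the probability that all 20 are distinct.
P(all distinct) = 365/365 · 364/365 · ··· · 346/365 ≈ 0.589.
So the probability of at least one match is 1 − 0.589 = 0.411.

0.411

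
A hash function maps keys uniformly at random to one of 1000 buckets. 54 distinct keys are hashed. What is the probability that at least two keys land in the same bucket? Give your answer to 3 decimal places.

It's easier to compute the probability that all 54 are distinct.
P(all distinct) = 1000/1000 · 999/1000 · ··· · 947/1000 ≈ 0.233.
So the probability of at least one match is 1 − 0.233 = 0.767.

0.767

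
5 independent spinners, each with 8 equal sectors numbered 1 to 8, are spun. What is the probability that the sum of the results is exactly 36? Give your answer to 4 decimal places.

0.0021

There are 8^5 = 32768 equally likely outcomes.
The number of ordered 5-tuples from {1,…,8} summing to 36 is 70.
P(sum = 36) = 70/32768 = 35/16384 ≈ 0.0021.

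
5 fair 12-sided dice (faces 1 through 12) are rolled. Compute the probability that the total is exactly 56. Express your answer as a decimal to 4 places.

0.0003

There are 12^5 = 248832 equally likely outcomes.
The number of ordered 5-tuples from {1,…,12} summing to 56 is 70.
P(sum = 56) = 70/248832 = 35/124416 ≈ 0.0003.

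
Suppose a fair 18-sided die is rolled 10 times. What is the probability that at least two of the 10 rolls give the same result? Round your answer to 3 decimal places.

0.956

P(all 10 different) = 18/18 · 17/18 · ··· · 9/18 ≈ 0.044.
P(at least two equal) = 1 − 0.044 = 0.956.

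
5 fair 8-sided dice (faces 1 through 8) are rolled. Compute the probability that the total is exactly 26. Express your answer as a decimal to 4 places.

There are 8^5 = 32768 equally likely outcomes.
The number of ordered 5-tuples from {1,…,8} summing to 26 is 2010.
P(sum = 26) = 2010/32768 = 1005/16384 ≈ 0.0613.

0.0613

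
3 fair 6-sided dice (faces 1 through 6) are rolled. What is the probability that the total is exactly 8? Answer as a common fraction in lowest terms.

7/72

There are 6^3 = 216 equally likely outcomes.
The number of ordered 3-tuples from {1,…,6} summing to 8 is 21.
P(sum = 8) = 21/216 = 7/72.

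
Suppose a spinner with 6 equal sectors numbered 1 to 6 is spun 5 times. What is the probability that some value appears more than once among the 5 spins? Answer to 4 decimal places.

P(all 5 different) = 6/6 · 5/6 · ··· · 2/6 ≈ 0.0926.
P(at least two equal) = 1 − 0.0926 = 0.9074.

0.9074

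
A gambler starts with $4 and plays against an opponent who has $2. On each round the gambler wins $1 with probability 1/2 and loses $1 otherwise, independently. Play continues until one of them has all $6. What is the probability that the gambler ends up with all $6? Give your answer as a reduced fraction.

With a fair step, P(i) = ½P(i−1) + ½P(i+1) with P(0)=0, P(6)=1 has the linear solution P(i) = i/6.
P(4) = 4/6 = 2/3.

2/3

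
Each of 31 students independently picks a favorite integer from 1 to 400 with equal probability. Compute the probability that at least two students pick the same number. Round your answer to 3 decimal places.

0.697

It's easier to compute the probability that all 31 are distinct.
P(all distinct) = 400/400 · 399/400 · ··· · 370/400 ≈ 0.303.
So the probability of at least one match is 1 − 0.303 = 0.697.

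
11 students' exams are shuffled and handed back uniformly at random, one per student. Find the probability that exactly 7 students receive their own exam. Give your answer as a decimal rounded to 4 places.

Choose which 7 of the 11 are fixed: C(11,7) = 330 ways.
The remaining 4 must have no fixed point: D(4) = 9.
P = 330·9/39916800 = 1/13440 ≈ 0.0001.

0.0001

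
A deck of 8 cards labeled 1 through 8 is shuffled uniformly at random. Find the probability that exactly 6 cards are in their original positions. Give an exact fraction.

Choose which 6 of the 8 are fixed: C(8,6) = 28 ways.
The remaining 2 must have no fixed point: D(2) = 1.
P = 28·1/40320 = 1/1440.

1/1440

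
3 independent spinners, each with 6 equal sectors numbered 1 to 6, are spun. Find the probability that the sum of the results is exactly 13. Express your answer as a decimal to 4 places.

0.0972

There are 6^3 = 216 equally likely outcomes.
The number of ordered 3-tuples from {1,…,6} summing to 13 is 21.
P(sum = 13) = 21/216 = 7/72 ≈ 0.0972.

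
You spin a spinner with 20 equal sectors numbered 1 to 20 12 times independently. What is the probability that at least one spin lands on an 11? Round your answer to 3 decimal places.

P(no spin lands on an 11) = (19/20)^12 ≈ 0.540.
P(at least one) = 1 − 0.540 = 0.460.

0.460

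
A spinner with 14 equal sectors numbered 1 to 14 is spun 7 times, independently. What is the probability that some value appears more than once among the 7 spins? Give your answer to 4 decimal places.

0.8359

P(all 7 different) = 14/14 · 13/14 · ··· · 8/14 ≈ 0.1641.
P(at least two equal) = 1 − 0.1641 = 0.8359.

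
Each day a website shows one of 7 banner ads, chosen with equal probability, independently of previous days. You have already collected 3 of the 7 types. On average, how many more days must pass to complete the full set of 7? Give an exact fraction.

Starting from 3 distinct types, each trial gives a new one with probability (7−i)/7 when i types are held, so the wait for the next new type is 7/(7−i).
E = 7/4 + 7/3 + 7/2 + 7/1 = 175/12.

175/12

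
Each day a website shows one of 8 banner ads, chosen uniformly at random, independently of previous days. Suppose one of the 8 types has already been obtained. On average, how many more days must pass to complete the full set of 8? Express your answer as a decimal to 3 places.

Starting from 1 distinct type, each trial gives a new one with probability (8−i)/8 when i types are held, so the wait for the next new type is 8/(8−i).
E = 8/7 + 8/6 + 8/5 + 8/4 + 8/3 + 8/2 + 8/1 = 726/35 ≈ 20.743.

20.743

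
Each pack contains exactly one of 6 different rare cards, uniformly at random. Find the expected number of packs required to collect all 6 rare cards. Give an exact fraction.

147/10

After i distinct types are collected, each trial gives a new one with probability (6−i)/6, so the expected wait for the next new type is 6/(6−i).
E = 6/6 + 6/5 + 6/4 + 6/3 + 6/2 + 6/1 = 147/10.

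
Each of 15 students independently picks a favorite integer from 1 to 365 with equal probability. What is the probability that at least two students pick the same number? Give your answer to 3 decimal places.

It's easier to compute the probability that all 15 are distinct.
P(all distinct) = 365/365 · 364/365 · ··· · 351/365 ≈ 0.747.
So the probability of at least one match is 1 − 0.747 = 0.253.

0.253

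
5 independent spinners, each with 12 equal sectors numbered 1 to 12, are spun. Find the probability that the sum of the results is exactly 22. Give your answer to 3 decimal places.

There are 12^5 = 248832 equally likely outcomes.
The number of ordered 5-tuples from {1,…,12} summing to 22 is 5355.
P(sum = 22) = 5355/248832 = 595/27648 ≈ 0.022.

0.022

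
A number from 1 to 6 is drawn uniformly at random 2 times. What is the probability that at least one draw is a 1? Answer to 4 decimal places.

0.3056

P(no draw is a 1) = (5/6)^2 ≈ 0.6944.
P(at least one) = 1 − 0.6944 = 0.3056.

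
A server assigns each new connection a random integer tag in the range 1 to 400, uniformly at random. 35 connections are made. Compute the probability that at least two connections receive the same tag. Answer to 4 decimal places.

0.7839

It's easier to compute the probability that all 35 are distinct.
P(all distinct) = 400/400 · 399/400 · ··· · 366/400 ≈ 0.2161.
So the probability of at least one match is 1 − 0.2161 = 0.7839.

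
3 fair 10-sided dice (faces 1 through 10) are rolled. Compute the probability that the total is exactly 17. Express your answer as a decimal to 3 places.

There are 10^3 = 1000 equally likely outcomes.
The number of ordered 3-tuples from {1,…,10} summing to 17 is 75.
P(sum = 17) = 75/1000 = 3/40 ≈ 0.075.

0.075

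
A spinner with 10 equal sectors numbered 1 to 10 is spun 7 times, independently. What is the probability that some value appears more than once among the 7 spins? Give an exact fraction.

2936/3125

P(all 7 different) = 10/10 · 9/10 · ··· · 4/10 = 189/3125.
P(at least two equal) = 1 − 189/3125 = 2936/3125.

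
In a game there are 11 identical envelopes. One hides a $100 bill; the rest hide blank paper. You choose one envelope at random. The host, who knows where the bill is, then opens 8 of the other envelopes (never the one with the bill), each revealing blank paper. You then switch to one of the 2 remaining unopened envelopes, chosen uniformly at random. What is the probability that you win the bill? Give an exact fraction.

Your original envelope holds the bill with probability 1/11, so the other 10 collectively hold it with probability 10/11.
The host can always find 8 empty envelopes to open, so the reveals don't change that 10/11; it is now spread over the 2 remaining unopened envelopes.
P(win by switching) = (10/11) · (1/2) = 5/11.

5/11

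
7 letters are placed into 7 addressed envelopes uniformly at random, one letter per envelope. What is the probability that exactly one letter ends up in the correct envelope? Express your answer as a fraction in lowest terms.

53/144

Choose which one is fixed: C(7,1) = 7 ways.
The remaining 6 must have no fixed point: D(6) = 265.
P = 7·265/5040 = 53/144.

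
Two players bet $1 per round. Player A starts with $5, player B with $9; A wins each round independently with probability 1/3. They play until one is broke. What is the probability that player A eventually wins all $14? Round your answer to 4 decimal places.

Let r = q/p = (2/3)/(1/3) = 2. The recurrence P(i) = p·P(i+1) + q·P(i−1) with P(0)=0, P(14)=1 gives P(i) = (1 − r^i)/(1 − r^14).
P(5) = (1 − (2)^5) / (1 − (2)^14) = 31/16383 ≈ 0.0019.

0.0019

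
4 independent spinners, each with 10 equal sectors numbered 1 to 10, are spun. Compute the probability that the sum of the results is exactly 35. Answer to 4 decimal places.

0.0056

There are 10^4 = 10000 equally likely outcomes.
The number of ordered 4-tuples from {1,…,10} summing to 35 is 56.
P(sum = 35) = 56/10000 = 7/1250 ≈ 0.0056.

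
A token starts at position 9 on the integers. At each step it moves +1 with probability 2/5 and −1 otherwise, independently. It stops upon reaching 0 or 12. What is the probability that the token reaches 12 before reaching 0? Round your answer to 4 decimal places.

Let r = q/p = (3/5)/(2/5) = 3/2. The recurrence P(i) = p·P(i+1) + q·P(i−1) with P(0)=0, P(12)=1 gives P(i) = (1 − r^i)/(1 − r^12).
P(9) = (1 − (3/2)^9) / (1 − (3/2)^12) = 8072/27755 ≈ 0.2908.

0.2908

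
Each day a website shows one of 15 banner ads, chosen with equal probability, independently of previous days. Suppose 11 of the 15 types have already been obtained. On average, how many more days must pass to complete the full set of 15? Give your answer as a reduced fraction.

Starting from 11 distinct types, each trial gives a new one with probability (15−i)/15 when i types are held, so the wait for the next new type is 15/(15−i).
E = 15/4 + 15/3 + 15/2 + 15/1 = 125/4.

125/4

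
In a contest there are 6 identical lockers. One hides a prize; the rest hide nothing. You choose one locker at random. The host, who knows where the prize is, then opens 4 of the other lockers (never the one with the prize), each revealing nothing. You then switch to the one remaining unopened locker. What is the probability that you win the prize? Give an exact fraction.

Your original locker holds the prize with probability 1/6, so the other 5 collectively hold it with probability 5/6.
The host can always find 4 empty lockers to open, so the reveals don't change that 5/6; it is now spread over the 1 remaining unopened locker.
P(win by switching) = (5/6) · (1/1) = 5/6.

5/6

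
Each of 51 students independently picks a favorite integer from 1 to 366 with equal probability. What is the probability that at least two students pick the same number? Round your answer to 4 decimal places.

0.9742

It's easier to compute the probability that all 51 are distinct.
P(all distinct) = 366/366 · 365/366 · ··· · 316/366 ≈ 0.0258.
So the probability of at least one match is 1 − 0.0258 = 0.9742.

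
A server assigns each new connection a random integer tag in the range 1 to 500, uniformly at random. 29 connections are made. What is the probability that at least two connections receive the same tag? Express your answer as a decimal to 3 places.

It's easier to compute the probability that all 29 are distinct.
P(all distinct) = 500/500 · 499/500 · ··· · 472/500 ≈ 0.437.
So the probability of at least one match is 1 − 0.437 = 0.563.

0.563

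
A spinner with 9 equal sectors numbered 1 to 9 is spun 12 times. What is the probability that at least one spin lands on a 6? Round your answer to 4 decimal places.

P(no spin lands on a 6) = (8/9)^12 ≈ 0.2433.
P(at least one) = 1 − 0.2433 = 0.7567.

0.7567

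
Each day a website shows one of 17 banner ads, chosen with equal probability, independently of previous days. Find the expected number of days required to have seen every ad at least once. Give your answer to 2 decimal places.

After i distinct types are collected, each trial gives a new one with probability (17−i)/17, so the expected wait for the next new type is 17/(17−i).
E = 17/17 + 17/16 + 17/15 + 17/14 + 17/13 + 17/12 + 17/11 + 17/10 + 17/9 + 17/8 + 17/7 + 17/6 + 17/5 + 17/4 + 17/3 + 17/2 + 17/1 = 42142223/720720 ≈ 58.47.

58.47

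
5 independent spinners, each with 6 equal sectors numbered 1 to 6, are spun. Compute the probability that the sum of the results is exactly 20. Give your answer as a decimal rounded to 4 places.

There are 6^5 = 7776 equally likely outcomes.
The number of ordered 5-tuples from {1,…,6} summing to 20 is 651.
P(sum = 20) = 651/7776 = 217/2592 ≈ 0.0837.

0.0837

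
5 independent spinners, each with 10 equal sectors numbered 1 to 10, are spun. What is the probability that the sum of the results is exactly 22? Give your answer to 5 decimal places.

There are 10^5 = 100000 equally likely outcomes.
The number of ordered 5-tuples from {1,…,10} summing to 22 is 4335.
P(sum = 22) = 4335/100000 = 867/20000 ≈ 0.04335.

0.04335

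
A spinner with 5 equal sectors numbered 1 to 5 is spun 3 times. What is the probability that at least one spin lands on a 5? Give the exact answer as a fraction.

61/125

P(no spin lands on a 5) = (4/5)^3 = 64/125.
P(at least one) = 1 − 64/125 = 61/125.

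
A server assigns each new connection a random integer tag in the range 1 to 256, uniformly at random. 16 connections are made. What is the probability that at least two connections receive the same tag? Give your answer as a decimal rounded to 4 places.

It's easier to compute the probability that all 16 are distinct.
P(all distinct) = 256/256 · 255/256 · ··· · 241/256 ≈ 0.6197.
So the probability of at least one match is 1 − 0.6197 = 0.3803.

0.3803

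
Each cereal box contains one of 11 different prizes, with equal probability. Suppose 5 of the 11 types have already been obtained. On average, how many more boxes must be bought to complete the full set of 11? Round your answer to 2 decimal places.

26.95

Starting from 5 distinct types, each trial gives a new one with probability (11−i)/11 when i types are held, so the wait for the next new type is 11/(11−i).
E = 11/6 + 11/5 + 11/4 + 11/3 + 11/2 + 11/1 = 539/20 ≈ 26.95.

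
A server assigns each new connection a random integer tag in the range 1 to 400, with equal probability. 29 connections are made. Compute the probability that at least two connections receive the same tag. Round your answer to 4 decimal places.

It's easier to compute the probability that all 29 are distinct.
P(all distinct) = 400/400 · 399/400 · ··· · 372/400 ≈ 0.3535.
So the probability of at least one match is 1 − 0.3535 = 0.6465.

0.6465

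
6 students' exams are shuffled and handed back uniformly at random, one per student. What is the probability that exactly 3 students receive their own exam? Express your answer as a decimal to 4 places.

0.0556

Choose which 3 of the 6 are fixed: C(6,3) = 20 ways.
The remaining 3 must have no fixed point: D(3) = 2.
P = 20·2/720 = 1/18 ≈ 0.0556.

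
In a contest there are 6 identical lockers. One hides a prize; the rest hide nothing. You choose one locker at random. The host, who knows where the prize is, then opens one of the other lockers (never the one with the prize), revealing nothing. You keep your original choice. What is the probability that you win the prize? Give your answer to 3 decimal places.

0.167

The host can always open an empty locker regardless of your choice, so this gives no information about your original locker.
P(win by staying) = 1/6 ≈ 0.167.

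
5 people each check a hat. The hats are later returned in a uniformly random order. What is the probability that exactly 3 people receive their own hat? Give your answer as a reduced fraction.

1/12

Choose which 3 of the 5 are fixed: C(5,3) = 10 ways.
The remaining 2 must have no fixed point: D(2) = 1.
P = 10·1/120 = 1/12.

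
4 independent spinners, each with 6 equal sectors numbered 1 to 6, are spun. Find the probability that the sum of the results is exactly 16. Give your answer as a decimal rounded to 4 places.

There are 6^4 = 1296 equally likely outcomes.
The number of ordered 4-tuples from {1,…,6} summing to 16 is 125.
P(sum = 16) = 125/1296 ≈ 0.0965.

0.0965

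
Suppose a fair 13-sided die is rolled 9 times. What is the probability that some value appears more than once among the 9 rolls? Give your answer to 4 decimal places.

0.9755

P(all 9 different) = 13/13 · 12/13 · ··· · 5/13 ≈ 0.0245.
P(at least two equal) = 1 − 0.0245 = 0.9755.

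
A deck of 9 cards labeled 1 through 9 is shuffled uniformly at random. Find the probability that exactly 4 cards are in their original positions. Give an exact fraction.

11/720

Choose which 4 of the 9 are fixed: C(9,4) = 126 ways.
The remaining 5 must have no fixed point: D(5) = 44.
P = 126·44/362880 = 11/720.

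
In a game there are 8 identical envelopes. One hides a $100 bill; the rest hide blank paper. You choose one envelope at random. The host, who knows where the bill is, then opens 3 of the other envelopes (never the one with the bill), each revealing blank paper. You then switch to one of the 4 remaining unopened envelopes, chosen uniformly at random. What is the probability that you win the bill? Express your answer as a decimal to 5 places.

Your original envelope holds the bill with probability 1/8, so the other 7 collectively hold it with probability 7/8.
The host can always find 3 empty envelopes to open, so the reveals don't change that 7/8; it is now spread over the 4 remaining unopened envelopes.
P(win by switching) = (7/8) · (1/4) = 7/32 ≈ 0.21875.

0.21875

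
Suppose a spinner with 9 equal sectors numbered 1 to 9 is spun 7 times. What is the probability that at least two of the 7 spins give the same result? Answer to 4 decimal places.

0.9621

P(all 7 different) = 9/9 · 8/9 · ··· · 3/9 ≈ 0.0379.
P(at least two equal) = 1 − 0.0379 = 0.9621.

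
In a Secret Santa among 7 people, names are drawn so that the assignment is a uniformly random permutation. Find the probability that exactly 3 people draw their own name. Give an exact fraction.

Choose which 3 of the 7 are fixed: C(7,3) = 35 ways.
The remaining 4 must have no fixed point: D(4) = 9.
P = 35·9/5040 = 1/16.

1/16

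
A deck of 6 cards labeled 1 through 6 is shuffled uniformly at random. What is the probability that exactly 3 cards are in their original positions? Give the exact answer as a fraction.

1/18

Choose which 3 of the 6 are fixed: C(6,3) = 20 ways.
The remaining 3 must have no fixed point: D(3) = 2.
P = 20·2/720 = 1/18.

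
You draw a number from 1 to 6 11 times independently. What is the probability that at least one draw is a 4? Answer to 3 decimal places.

P(no draw is a 4) = (5/6)^11 ≈ 0.135.
P(at least one) = 1 − 0.135 = 0.865.

0.865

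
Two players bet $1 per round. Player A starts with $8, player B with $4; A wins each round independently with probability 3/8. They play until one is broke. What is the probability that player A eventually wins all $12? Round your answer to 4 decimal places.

0.1277

Let r = q/p = (5/8)/(3/8) = 5/3. The recurrence P(i) = p·P(i+1) + q·P(i−1) with P(0)=0, P(12)=1 gives P(i) = (1 − r^i)/(1 − r^12).
P(8) = (1 − (5/3)^8) / (1 − (5/3)^12) = 57186/447811 ≈ 0.1277.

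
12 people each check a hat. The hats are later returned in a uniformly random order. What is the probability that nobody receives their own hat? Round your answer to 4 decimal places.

0.3679

This is the derangement probability: permutations of 12 with no fixed point.
D(12) = 12! · (1 − 1/1! + 1/2! − ··· + (−1)^12/12!) = 176214841.
P = 176214841/479001600 = 16019531/43545600 ≈ 0.3679.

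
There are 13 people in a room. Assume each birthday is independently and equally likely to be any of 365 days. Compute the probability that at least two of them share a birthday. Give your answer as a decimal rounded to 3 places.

0.194

It's easier to compute the probability that all 13 are distinct.
P(all distinct) = 365/365 · 364/365 · ··· · 353/365 ≈ 0.806.
So the probability of at least one match is 1 − 0.806 = 0.194.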